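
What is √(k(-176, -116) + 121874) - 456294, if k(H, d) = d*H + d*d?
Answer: -456294 + √155746 ≈ -4.5590e+5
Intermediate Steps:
k(H, d) = d² + H*d (k(H, d) = H*d + d² = d² + H*d)
√(k(-176, -116) + 121874) - 456294 = √(-116*(-176 - 116) + 121874) - 456294 = √(-116*(-292) + 121874) - 456294 = √(33872 + 121874) - 456294 = √155746 - 456294 = -456294 + √155746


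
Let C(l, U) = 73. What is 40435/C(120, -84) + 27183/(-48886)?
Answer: 1974721051/3568678 ≈ 553.35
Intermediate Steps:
40435/C(120, -84) + 27183/(-48886) = 40435/73 + 27183/(-48886) = 40435*(1/73) + 27183*(-1/48886) = 40435/73 - 27183/48886 = 1974721051/3568678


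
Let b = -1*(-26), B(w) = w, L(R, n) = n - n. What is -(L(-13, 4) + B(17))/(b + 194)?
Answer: -17/220 ≈ -0.077273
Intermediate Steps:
L(R, n) = 0
b = 26
-(L(-13, 4) + B(17))/(b + 194) = -(0 + 17)/(26 + 194) = -17/220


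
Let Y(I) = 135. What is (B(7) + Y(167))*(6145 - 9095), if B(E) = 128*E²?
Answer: -18900650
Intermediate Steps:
(B(7) + Y(167))*(6145 - 9095) = (128*7² + 135)*(6145 - 9095) = (128*49 + 135)*(-2950) = (6272 + 135)*(-2950) = 6407*(-2950) = -18900650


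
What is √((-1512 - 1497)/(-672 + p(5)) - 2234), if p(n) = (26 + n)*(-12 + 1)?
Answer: I*√2289413429/1013 ≈ 47.234*I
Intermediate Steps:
p(n) = -286 - 11*n (p(n) = (26 + n)*(-11) = -286 - 11*n)
√((-1512 - 1497)/(-672 + p(5)) - 2234) = √((-1512 - 1497)/(-672 + (-286 - 11*5)) - 2234) = √(-3009/(-672 + (-286 - 55)) - 2234) = √(-3009/(-672 - 341) - 2234) = √(-3009/(-1013) - 2234) = √(-3009*(-1/1013) - 2234) = √(3009/1013 - 2234) = √(-2260033/1013) = I*√2289413429/1013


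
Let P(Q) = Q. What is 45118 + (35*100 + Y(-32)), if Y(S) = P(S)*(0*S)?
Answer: 48618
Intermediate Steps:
Y(S) = 0 (Y(S) = S*(0*S) = S*0 = 0)
45118 + (35*100 + Y(-32)) = 45118 + (35*100 + 0) = 45118 + (3500 + 0) = 45118 + 3500 = 48618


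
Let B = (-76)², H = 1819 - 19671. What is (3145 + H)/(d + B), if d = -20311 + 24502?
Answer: -14707/9967 ≈ -1.4756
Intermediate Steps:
d = 4191
H = -17852
B = 5776
(3145 + H)/(d + B) = (3145 - 17852)/(4191 + 5776) = -14707/9967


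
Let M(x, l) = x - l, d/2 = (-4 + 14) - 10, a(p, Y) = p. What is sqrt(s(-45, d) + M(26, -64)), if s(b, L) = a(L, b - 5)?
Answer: 3*sqrt(10) ≈ 9.4868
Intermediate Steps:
d = 0 (d = 2*((-4 + 14) - 10) = 2*(10 - 10) = 2*0 = 0)
s(b, L) = L
sqrt(s(-45, d) + M(26, -64)) = sqrt(0 + (26 - 1*(-64))) = sqrt(0 + (26 + 64)) = sqrt(0 + 90) = sqrt(90) = 3*sqrt(10)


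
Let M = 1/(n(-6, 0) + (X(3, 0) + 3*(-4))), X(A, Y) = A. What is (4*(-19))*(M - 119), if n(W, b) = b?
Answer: 81472/9 ≈ 9052.4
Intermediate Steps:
M = -1/9 (M = 1/(0 + (3 + 3*(-4))) = 1/(0 + (3 - 12)) = 1/(0 - 9) = 1/(-9) = -1/9 ≈ -0.11111)
(4*(-19))*(M - 119) = (4*(-19))*(-1/9 - 119) = -76*(-1072/9) = 81472/9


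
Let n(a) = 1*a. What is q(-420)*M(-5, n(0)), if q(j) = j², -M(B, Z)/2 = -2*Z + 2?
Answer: -705600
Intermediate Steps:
n(a) = a
M(B, Z) = -4 + 4*Z (M(B, Z) = -2*(-2*Z + 2) = -2*(2 - 2*Z) = -4 + 4*Z)
q(-420)*M(-5, n(0)) = (-420)²*(-4 + 4*0) = 176400*(-4 + 0) = 176400*(-4) = -705600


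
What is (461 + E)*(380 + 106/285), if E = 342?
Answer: 87050018/285 ≈ 3.0544e+5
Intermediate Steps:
(461 + E)*(380 + 106/285) = (461 + 342)*(380 + 106/285) = 803*(380 + 106*(1/285)) = 803*(380 + 106/285) = 803*(108406/285) = 87050018/285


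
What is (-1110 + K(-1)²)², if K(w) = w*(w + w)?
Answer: 1223236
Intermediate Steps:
K(w) = 2*w² (K(w) = w*(2*w) = 2*w²)
(-1110 + K(-1)²)² = (-1110 + (2*(-1)²)²)² = (-1110 + (2*1)²)² = (-1110 + 2²)² = (-1110 + 4)² = (-1106)² = 1223236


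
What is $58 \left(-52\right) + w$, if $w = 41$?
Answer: $-2975$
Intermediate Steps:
$58 \left(-52\right) + w = 58 \left(-52\right) + 41 = -3016 + 41 = -2975$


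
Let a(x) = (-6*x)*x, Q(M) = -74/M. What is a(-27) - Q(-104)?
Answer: -227485/52 ≈ -4374.7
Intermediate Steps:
a(x) = -6*x²
a(-27) - Q(-104) = -6*(-27)² - (-74)/(-104) = -6*729 - (-74)*(-1)/104 = -4374 - 1*37/52 = -4374 - 37/52 = -227485/52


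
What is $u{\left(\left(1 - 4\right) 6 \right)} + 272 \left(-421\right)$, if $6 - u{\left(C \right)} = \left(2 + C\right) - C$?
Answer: $-114508$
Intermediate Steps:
$u{\left(C \right)} = 4$ ($u{\left(C \right)} = 6 - \left(\left(2 + C\right) - C\right) = 6 - 2 = 4$)
$u{\left(\left(1 - 4\right) 6 \right)} + 272 \left(-421\right) = 4 + 272 \left(-421\right) = 4 - 114512 = -114508$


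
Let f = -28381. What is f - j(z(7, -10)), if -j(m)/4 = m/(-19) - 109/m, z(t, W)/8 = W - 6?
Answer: -17237193/608 ≈ -28351.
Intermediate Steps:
z(t, W) = -48 + 8*W (z(t, W) = 8*(W - 6) = 8*(-6 + W) = -48 + 8*W)
j(m) = 436/m + 4*m/19 (j(m) = -4*(m/(-19) - 109/m) = -4*(m*(-1/19) - 109/m) = -4*(-m/19 - 109/m) = -4*(-109/m - m/19) = 436/m + 4*m/19)
f - j(z(7, -10)) = -28381 - (436/(-48 + 8*(-10)) + 4*(-48 + 8*(-10))/19) = -28381 - (436/(-48 - 80) + 4*(-48 - 80)/19) = -28381 - (436/(-128) + (4/19)*(-128)) = -28381 - (436*(-1/128) - 512/19) = -28381 - (-109/32 - 512/19) = -28381 - 1*(-18455/608) = -28381 + 18455/608 = -17237193/608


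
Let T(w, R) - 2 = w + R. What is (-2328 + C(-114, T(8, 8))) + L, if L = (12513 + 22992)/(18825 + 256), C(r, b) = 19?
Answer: -44022524/19081 ≈ -2307.1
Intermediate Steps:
T(w, R) = 2 + R + w (T(w, R) = 2 + (w + R) = 2 + (R + w) = 2 + R + w)
L = 35505/19081 ≈ 1.8608
(-2328 + C(-114, T(8, 8))) + L = (-2328 + 19) + 35505/19081 = -2309 + 35505/19081 = -44022524/19081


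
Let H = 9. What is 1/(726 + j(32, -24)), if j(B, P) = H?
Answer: 1/735 ≈ 0.0013605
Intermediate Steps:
j(B, P) = 9
1/(726 + j(32, -24)) = 1/(726 + 9) = 1/735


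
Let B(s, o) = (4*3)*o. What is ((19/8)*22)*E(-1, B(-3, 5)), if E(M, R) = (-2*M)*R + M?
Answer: 24871/4 ≈ 6217.8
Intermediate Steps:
B(s, o) = 12*o
E(M, R) = M - 2*M*R (E(M, R) = -2*M*R + M = M - 2*M*R)
((19/8)*22)*E(-1, B(-3, 5)) = ((19/8)*22)*(-(1 - 24*5)) = ((19*(1/8))*22)*(-(1 - 2*60)) = ((19/8)*22)*(-(1 - 120)) = 209*(-1*(-119))/4 = (209/4)*119 = 24871/4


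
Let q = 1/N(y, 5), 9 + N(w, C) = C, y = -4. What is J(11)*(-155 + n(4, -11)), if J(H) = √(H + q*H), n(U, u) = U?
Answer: -151*√33/2 ≈ -433.71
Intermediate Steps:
N(w, C) = -9 + C
q = -¼ (q = 1/(-9 + 5) = 1/(-4) = -¼ ≈ -0.25000)
J(H) = √3*√H/2 (J(H) = √(H - H/4) = √(3*H/4) = √3*√H/2)
J(11)*(-155 + n(4, -11)) = (√3*√11/2)*(-155 + 4) = (√33/2)*(-151) = -151*√33/2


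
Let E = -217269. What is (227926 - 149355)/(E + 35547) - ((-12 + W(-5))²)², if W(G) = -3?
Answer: -9199754821/181722 ≈ -50625.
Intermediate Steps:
(227926 - 149355)/(E + 35547) - ((-12 + W(-5))²)² = (227926 - 149355)/(-217269 + 35547) - ((-12 - 3)²)² = 78571/(-181722) - ((-15)²)² = 78571*(-1/181722) - 1*225² = -78571/181722 - 1*50625 = -78571/181722 - 50625 = -9199754821/181722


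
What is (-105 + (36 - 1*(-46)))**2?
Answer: 529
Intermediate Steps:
(-105 + (36 - 1*(-46)))**2 = (-105 + (36 + 46))**2 = (-105 + 82)**2 = (-23)**2 = 529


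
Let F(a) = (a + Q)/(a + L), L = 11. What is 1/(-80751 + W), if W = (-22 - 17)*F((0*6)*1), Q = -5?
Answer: -11/888066 ≈ -1.2386e-5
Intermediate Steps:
F(a) = (-5 + a)/(11 + a) (F(a) = (a - 5)/(a + 11) = (-5 + a)/(11 + a))
W = 195/11 (W = (-22 - 17)*((-5 + (0*6)*1)/(11 + (0*6)*1)) = -39*(-5 + 0*1)/(11 + 0*1) = -39*(-5 + 0)/(11 + 0) = -39*(-5)/11 = -39*(-5/11) = 195/11 ≈ 17.727)
1/(-80751 + W) = 1/(-80751 + 195/11) = 1/(-888066/11) = -11/888066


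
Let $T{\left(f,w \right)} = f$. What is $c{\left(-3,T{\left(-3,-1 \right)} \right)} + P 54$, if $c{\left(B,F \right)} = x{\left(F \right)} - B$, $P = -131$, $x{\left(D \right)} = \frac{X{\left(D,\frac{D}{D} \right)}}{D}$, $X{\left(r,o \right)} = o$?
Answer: $- \frac{21214}{3} \approx -7071.3$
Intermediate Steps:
$x{\left(D \right)} = \frac{1}{D}$ ($x{\left(D \right)} = \frac{D \frac{1}{D}}{D} = 1 \frac{1}{D} = \frac{1}{D}$)
$c{\left(B,F \right)} = \frac{1}{F} - B$
$c{\left(-3,T{\left(-3,-1 \right)} \right)} + P 54 = \left(\frac{1}{-3} - -3\right) - 7074 = \left(- \frac{1}{3} + 3\right) - 7074 = \frac{8}{3} - 7074 = - \frac{21214}{3}$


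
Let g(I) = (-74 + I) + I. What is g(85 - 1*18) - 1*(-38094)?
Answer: 38154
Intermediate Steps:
g(I) = -74 + 2*I
g(85 - 1*18) - 1*(-38094) = (-74 + 2*(85 - 1*18)) - 1*(-38094) = (-74 + 2*(85 - 18)) + 38094 = (-74 + 2*67) + 38094 = (-74 + 134) + 38094 = 60 + 38094 = 38154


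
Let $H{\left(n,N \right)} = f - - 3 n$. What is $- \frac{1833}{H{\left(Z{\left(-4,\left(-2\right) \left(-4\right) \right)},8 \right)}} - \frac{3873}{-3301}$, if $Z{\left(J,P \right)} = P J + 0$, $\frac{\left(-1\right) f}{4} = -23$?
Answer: $\frac{6066225}{13204} \approx 459.42$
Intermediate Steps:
$f = 92$ ($f = \left(-4\right) \left(-23\right) = 92$)
$Z{\left(J,P \right)} = J P$ ($Z{\left(J,P \right)} = J P + 0 = J P$)
$H{\left(n,N \right)} = 92 + 3 n$ ($H{\left(n,N \right)} = 92 - - 3 n = 92 + 3 n$)
$- \frac{1833}{H{\left(Z{\left(-4,\left(-2\right) \left(-4\right) \right)},8 \right)}} - \frac{3873}{-3301} = - \frac{1833}{92 + 3 \left(- 4 \left(\left(-2\right) \left(-4\right)\right)\right)} - \frac{3873}{-3301} = - \frac{1833}{92 + 3 \left(\left(-4\right) 8\right)} - - \frac{3873}{3301} = - \frac{1833}{92 + 3 \left(-32\right)} + \frac{3873}{3301} = - \frac{1833}{92 - 96} + \frac{3873}{3301} = - \frac{1833}{-4} + \frac{3873}{3301} = \left(-1833\right) \left(- \frac{1}{4}\right) + \frac{3873}{3301} = \frac{1833}{4} + \frac{3873}{3301} = \frac{6066225}{13204}$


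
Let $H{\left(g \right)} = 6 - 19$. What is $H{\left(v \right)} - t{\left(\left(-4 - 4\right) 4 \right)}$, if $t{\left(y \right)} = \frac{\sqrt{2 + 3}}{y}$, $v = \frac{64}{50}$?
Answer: $-13 + \frac{\sqrt{5}}{32} \approx -12.93$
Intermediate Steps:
$v = \frac{32}{25}$ ($v = 64 \cdot \frac{1}{50} = \frac{32}{25} \approx 1.28$)
$t{\left(y \right)} = \frac{\sqrt{5}}{y}$
$H{\left(g \right)} = -13$ ($H{\left(g \right)} = 6 - 19 = -13$)
$H{\left(v \right)} - t{\left(\left(-4 - 4\right) 4 \right)} = -13 - \frac{\sqrt{5}}{\left(-4 - 4\right) 4} = -13 - \frac{\sqrt{5}}{\left(-8\right) 4} = -13 - \frac{\sqrt{5}}{-32} = -13 - \sqrt{5} \left(- \frac{1}{32}\right) = -13 - - \frac{\sqrt{5}}{32} = -13 + \frac{\sqrt{5}}{32}$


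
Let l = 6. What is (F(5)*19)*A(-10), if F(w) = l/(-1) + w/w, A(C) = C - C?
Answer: 0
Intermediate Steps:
A(C) = 0
F(w) = -5 (F(w) = 6/(-1) + w/w = 6*(-1) + 1 = -6 + 1 = -5)
(F(5)*19)*A(-10) = -5*19*0 = -95*0 = 0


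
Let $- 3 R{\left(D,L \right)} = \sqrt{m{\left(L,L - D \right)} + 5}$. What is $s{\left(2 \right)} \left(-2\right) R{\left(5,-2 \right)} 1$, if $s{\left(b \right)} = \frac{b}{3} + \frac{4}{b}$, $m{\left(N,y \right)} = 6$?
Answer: $\frac{16 \sqrt{11}}{9} \approx 5.8962$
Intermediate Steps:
$s{\left(b \right)} = \frac{4}{b} + \frac{b}{3}$ ($s{\left(b \right)} = b \frac{1}{3} + \frac{4}{b} = \frac{b}{3} + \frac{4}{b} = \frac{4}{b} + \frac{b}{3}$)
$R{\left(D,L \right)} = - \frac{\sqrt{11}}{3}$ ($R{\left(D,L \right)} = - \frac{\sqrt{6 + 5}}{3} = - \frac{\sqrt{11}}{3}$)
$s{\left(2 \right)} \left(-2\right) R{\left(5,-2 \right)} 1 = \left(\frac{4}{2} + \frac{1}{3} \cdot 2\right) \left(-2\right) \left(- \frac{\sqrt{11}}{3}\right) 1 = \left(4 \cdot \frac{1}{2} + \frac{2}{3}\right) \left(-2\right) \left(- \frac{\sqrt{11}}{3}\right) 1 = \left(2 + \frac{2}{3}\right) \left(-2\right) \left(- \frac{\sqrt{11}}{3}\right) 1 = \frac{8}{3} \left(-2\right) \left(- \frac{\sqrt{11}}{3}\right) 1 = - \frac{16 \left(- \frac{\sqrt{11}}{3}\right)}{3} \cdot 1 = \frac{16 \sqrt{11}}{9} \cdot 1 = \frac{16 \sqrt{11}}{9}$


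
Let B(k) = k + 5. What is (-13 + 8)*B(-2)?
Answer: -15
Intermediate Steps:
B(k) = 5 + k
(-13 + 8)*B(-2) = (-13 + 8)*(5 - 2) = -5*3 = -15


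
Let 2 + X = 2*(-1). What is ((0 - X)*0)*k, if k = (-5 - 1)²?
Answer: 0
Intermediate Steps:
X = -4 (X = -2 + 2*(-1) = -2 - 2 = -4)
k = 36 (k = (-6)² = 36)
((0 - X)*0)*k = ((0 - 1*(-4))*0)*36 = ((0 + 4)*0)*36 = (4*0)*36 = 0*36 = 0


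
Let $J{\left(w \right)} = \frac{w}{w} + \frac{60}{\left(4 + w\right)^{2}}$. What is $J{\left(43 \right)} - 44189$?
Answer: $- \frac{97611232}{2209} \approx -44188.0$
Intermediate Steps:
$J{\left(w \right)} = 1 + \frac{60}{\left(4 + w\right)^{2}}$
$J{\left(43 \right)} - 44189 = \left(1 + \frac{60}{\left(4 + 43\right)^{2}}\right) - 44189 = \left(1 + \frac{60}{2209}\right) - 44189 = \frac{2269}{2209} - 44189 = - \frac{97611232}{2209}$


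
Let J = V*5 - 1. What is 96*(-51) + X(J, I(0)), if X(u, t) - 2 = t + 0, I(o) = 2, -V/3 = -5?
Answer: -4892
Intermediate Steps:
V = 15 (V = -3*(-5) = 15)
J = 74 (J = 15*5 - 1 = 75 - 1 = 74)
X(u, t) = 2 + t (X(u, t) = 2 + (t + 0) = 2 + t)
96*(-51) + X(J, I(0)) = 96*(-51) + (2 + 2) = -4896 + 4 = -4892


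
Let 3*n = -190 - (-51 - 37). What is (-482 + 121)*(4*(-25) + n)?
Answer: 48374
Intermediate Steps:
n = -34 (n = (-190 - (-51 - 37))/3 = (-190 - 1*(-88))/3 = (-190 + 88)/3 = (1/3)*(-102) = -34)
(-482 + 121)*(4*(-25) + n) = (-482 + 121)*(4*(-25) - 34) = -361*(-100 - 34) = -361*(-134) = 48374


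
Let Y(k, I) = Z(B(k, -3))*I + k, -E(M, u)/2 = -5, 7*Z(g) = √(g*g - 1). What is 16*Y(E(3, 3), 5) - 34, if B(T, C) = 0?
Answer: 126 + 80*I/7 ≈ 126.0 + 11.429*I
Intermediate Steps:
Z(g) = √(-1 + g²)/7 (Z(g) = √(g*g - 1)/7 = √(g² - 1)/7 = √(-1 + g²)/7)
E(M, u) = 10 (E(M, u) = -2*(-5) = 10)
Y(k, I) = k + I*I/7 (Y(k, I) = (√(-1 + 0²)/7)*I + k = (√(-1 + 0)/7)*I + k = (√(-1)/7)*I + k = (I/7)*I + k = I*I/7 + k = k + I*I/7)
16*Y(E(3, 3), 5) - 34 = 16*(10 + (⅐)*I*5) - 34 = 16*(10 + 5*I/7) - 34 = (160 + 80*I/7) - 34 = 126 + 80*I/7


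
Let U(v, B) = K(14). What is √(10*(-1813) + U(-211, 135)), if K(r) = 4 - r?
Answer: 2*I*√4535 ≈ 134.68*I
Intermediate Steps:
U(v, B) = -10 (U(v, B) = 4 - 1*14 = 4 - 14 = -10)
√(10*(-1813) + U(-211, 135)) = √(10*(-1813) - 10) = √(-18130 - 10) = √(-18140) = 2*I*√4535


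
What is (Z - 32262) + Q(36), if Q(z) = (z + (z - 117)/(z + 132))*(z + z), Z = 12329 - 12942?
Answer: -212224/7 ≈ -30318.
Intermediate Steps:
Z = -613
Q(z) = 2*z*(z + (-117 + z)/(132 + z)) (Q(z) = (z + (-117 + z)/(132 + z))*(2*z) = 2*z*(z + (-117 + z)/(132 + z)))
(Z - 32262) + Q(36) = (-613 - 32262) + 2*36*(-117 + 36² + 133*36)/(132 + 36) = -32875 + 2*36*(-117 + 1296 + 4788)/168 = -32875 + 2*36*(1/168)*5967 = -32875 + 17901/7 = -212224/7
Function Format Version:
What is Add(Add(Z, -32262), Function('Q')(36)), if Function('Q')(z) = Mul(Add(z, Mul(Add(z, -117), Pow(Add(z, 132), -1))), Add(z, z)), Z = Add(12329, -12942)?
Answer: Rational(-212224, 7) ≈ -30318.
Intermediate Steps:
Z = -613
Function('Q')(z) = Mul(2, z, Add(z, Mul(Pow(Add(132, z), -1), Add(-117, z)))) (Function('Q')(z) = Mul(Add(z, Mul(Add(-117, z), Pow(Add(132, z), -1))), Mul(2, z)) = Mul(Add(z, Mul(Pow(Add(132, z), -1), Add(-117, z))), Mul(2, z)) = Mul(2, z, Add(z, Mul(Pow(Add(132, z), -1), Add(-117, z)))))
Add(Add(Z, -32262), Function('Q')(36)) = Add(Add(-613, -32262), Mul(2, 36, Pow(Add(132, 36), -1), Add(-117, Pow(36, 2), Mul(133, 36)))) = Add(-32875, Mul(2, 36, Pow(168, -1), Add(-117, 1296, 4788))) = Add(-32875, Mul(2, 36, Rational(1, 168), 5967)) = Add(-32875, Rational(17901, 7)) = Rational(-212224, 7)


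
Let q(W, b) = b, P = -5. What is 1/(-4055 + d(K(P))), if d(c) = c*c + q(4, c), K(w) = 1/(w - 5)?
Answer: -100/405509 ≈ -0.00024660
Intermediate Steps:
K(w) = 1/(-5 + w)
d(c) = c + c² (d(c) = c*c + c = c² + c = c + c²)
1/(-4055 + d(K(P))) = 1/(-4055 + (1 + 1/(-5 - 5))/(-5 - 5)) = 1/(-4055 + (1 + 1/(-10))/(-10)) = 1/(-4055 - (1 - ⅒)/10) = 1/(-4055 - ⅒*9/10) = 1/(-4055 - 9/100) = 1/(-405509/100) = -100/405509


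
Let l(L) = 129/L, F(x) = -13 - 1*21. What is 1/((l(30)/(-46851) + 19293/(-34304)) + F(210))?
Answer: -8035883520/277740258931 ≈ -0.028933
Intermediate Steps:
F(x) = -34 (F(x) = -13 - 21 = -34)
1/((l(30)/(-46851) + 19293/(-34304)) + F(210)) = 1/(((129/30)/(-46851) + 19293/(-34304)) - 34) = 1/(((129*(1/30))*(-1/46851) + 19293*(-1/34304)) - 34) = 1/(((43/10)*(-1/46851) - 19293/34304) - 34) = 1/((-43/468510 - 19293/34304) - 34) = 1/(-4520219251/8035883520 - 34) = 1/(-277740258931/8035883520) = -8035883520/277740258931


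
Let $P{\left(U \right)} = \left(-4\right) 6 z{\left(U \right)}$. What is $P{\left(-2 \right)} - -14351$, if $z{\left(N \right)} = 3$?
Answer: $14279$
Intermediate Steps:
$P{\left(U \right)} = -72$ ($P{\left(U \right)} = \left(-4\right) 6 \cdot 3 = \left(-24\right) 3 = -72$)
$P{\left(-2 \right)} - -14351 = -72 - -14351 = -72 + 14351 = 14279$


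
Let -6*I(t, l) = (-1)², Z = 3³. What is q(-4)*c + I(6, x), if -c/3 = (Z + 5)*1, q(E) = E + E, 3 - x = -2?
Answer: 4607/6 ≈ 767.83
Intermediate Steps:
x = 5 (x = 3 - 1*(-2) = 3 + 2 = 5)
q(E) = 2*E
Z = 27
I(t, l) = -⅙ (I(t, l) = -⅙*(-1)² = -⅙*1 = -⅙)
c = -96 (c = -3*(27 + 5) = -96 ≈ -96.000)
q(-4)*c + I(6, x) = (2*(-4))*(-96) - ⅙ = -8*(-96) - ⅙ = 768 - ⅙ = 4607/6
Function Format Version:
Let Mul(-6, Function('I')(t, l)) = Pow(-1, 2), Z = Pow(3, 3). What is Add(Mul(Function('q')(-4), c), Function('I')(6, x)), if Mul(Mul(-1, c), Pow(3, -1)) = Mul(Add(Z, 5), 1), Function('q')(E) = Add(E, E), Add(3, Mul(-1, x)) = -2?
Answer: Rational(4607, 6) ≈ 767.83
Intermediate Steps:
x = 5 (x = Add(3, Mul(-1, -2)) = Add(3, 2) = 5)
Function('q')(E) = Mul(2, E)
Z = 27
Function('I')(t, l) = Rational(-1, 6) (Function('I')(t, l) = Mul(Rational(-1, 6), Pow(-1, 2)) = Mul(Rational(-1, 6), 1) = Rational(-1, 6))
c = -96 (c = Mul(-3, Mul(Add(27, 5), 1)) = Mul(-3, Mul(32, 1)) = Mul(-3, 32) = -96)
Add(Mul(Function('q')(-4), c), Function('I')(6, x)) = Add(Mul(Mul(2, -4), -96), Rational(-1, 6)) = Add(Mul(-8, -96), Rational(-1, 6)) = Add(768, Rational(-1, 6)) = Rational(4607, 6)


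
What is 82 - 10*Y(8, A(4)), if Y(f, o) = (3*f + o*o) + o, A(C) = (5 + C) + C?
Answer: -1978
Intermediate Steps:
A(C) = 5 + 2*C
Y(f, o) = o + o**2 + 3*f (Y(f, o) = (3*f + o**2) + o = (o**2 + 3*f) + o = o + o**2 + 3*f)
82 - 10*Y(8, A(4)) = 82 - 10*((5 + 2*4) + (5 + 2*4)**2 + 3*8) = 82 - 10*((5 + 8) + (5 + 8)**2 + 24) = 82 - 10*(13 + 13**2 + 24) = 82 - 10*(13 + 169 + 24) = 82 - 10*206 = 82 - 2060 = -1978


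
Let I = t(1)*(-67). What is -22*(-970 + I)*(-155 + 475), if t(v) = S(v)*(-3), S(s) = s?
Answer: 5413760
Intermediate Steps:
t(v) = -3*v (t(v) = v*(-3) = -3*v)
I = 201 (I = -3*1*(-67) = -3*(-67) = 201)
-22*(-970 + I)*(-155 + 475) = -22*(-970 + 201)*(-155 + 475) = -(-16918)*320 = -22*(-246080) = 5413760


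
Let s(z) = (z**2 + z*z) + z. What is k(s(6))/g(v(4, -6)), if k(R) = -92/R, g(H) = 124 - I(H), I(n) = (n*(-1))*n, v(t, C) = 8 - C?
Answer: -23/6240 ≈ -0.0036859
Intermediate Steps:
s(z) = z + 2*z**2 (s(z) = (z**2 + z**2) + z = 2*z**2 + z = z + 2*z**2)
I(n) = -n**2 (I(n) = (-n)*n = -n**2)
g(H) = 124 + H**2 (g(H) = 124 - (-1)*H**2 = 124 + H**2)
k(s(6))/g(v(4, -6)) = (-92*1/(6*(1 + 2*6)))/(124 + (8 - 1*(-6))**2) = (-92*1/(6*(1 + 12)))/(124 + (8 + 6)**2) = (-92/(6*13))/(124 + 14**2) = (-92/78)/(124 + 196) = -92*1/78/320 = -46/39*1/320 = -23/6240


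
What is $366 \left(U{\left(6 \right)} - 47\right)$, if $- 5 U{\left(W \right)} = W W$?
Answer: $- \frac{99186}{5} \approx -19837.0$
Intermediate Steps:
$U{\left(W \right)} = - \frac{W^{2}}{5}$ ($U{\left(W \right)} = - \frac{W W}{5} = - \frac{W^{2}}{5}$)
$366 \left(U{\left(6 \right)} - 47\right) = 366 \left(- \frac{6^{2}}{5} - 47\right) = 366 \left(\left(- \frac{1}{5}\right) 36 - 47\right) = 366 \left(- \frac{36}{5} - 47\right) = 366 \left(- \frac{271}{5}\right) = - \frac{99186}{5}$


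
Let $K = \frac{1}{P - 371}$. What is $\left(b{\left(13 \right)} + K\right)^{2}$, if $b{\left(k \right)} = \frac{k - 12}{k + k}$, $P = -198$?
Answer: $\frac{294849}{218862436} \approx 0.0013472$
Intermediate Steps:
$K = - \frac{1}{569}$ ($K = \frac{1}{-198 - 371} = \frac{1}{-569} = - \frac{1}{569} \approx -0.0017575$)
$b{\left(k \right)} = \frac{-12 + k}{2 k}$
$\left(b{\left(13 \right)} + K\right)^{2} = \left(\frac{-12 + 13}{2 \cdot 13} - \frac{1}{569}\right)^{2} = \left(\frac{1}{2} \cdot \frac{1}{13} \cdot 1 - \frac{1}{569}\right)^{2} = \left(\frac{1}{26} - \frac{1}{569}\right)^{2} = \left(\frac{543}{14794}\right)^{2} = \frac{294849}{218862436}$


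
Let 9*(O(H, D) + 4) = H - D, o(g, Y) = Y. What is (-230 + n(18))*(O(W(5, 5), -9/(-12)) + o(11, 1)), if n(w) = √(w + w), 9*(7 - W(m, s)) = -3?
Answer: 13720/27 ≈ 508.15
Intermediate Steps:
W(m, s) = 22/3 (W(m, s) = 7 - ⅑*(-3) = 7 + ⅓ = 22/3)
n(w) = √2*√w (n(w) = √(2*w) = √2*√w)
O(H, D) = -4 - D/9 + H/9 (O(H, D) = -4 + (H - D)/9 = -4 + (-D/9 + H/9) = -4 - D/9 + H/9)
(-230 + n(18))*(O(W(5, 5), -9/(-12)) + o(11, 1)) = (-230 + √2*√18)*((-4 - (-1)/(-12) + (⅑)*(22/3)) + 1) = (-230 + √2*(3*√2))*((-4 - (-1)*(-1)/12 + 22/27) + 1) = (-230 + 6)*((-4 - ⅑*¾ + 22/27) + 1) = -224*((-4 - 1/12 + 22/27) + 1) = -224*(-353/108 + 1) = -224*(-245/108) = 13720/27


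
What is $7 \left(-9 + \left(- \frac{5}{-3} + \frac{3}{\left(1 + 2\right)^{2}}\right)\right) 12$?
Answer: $-588$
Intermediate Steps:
$7 \left(-9 + \left(- \frac{5}{-3} + \frac{3}{\left(1 + 2\right)^{2}}\right)\right) 12 = 7 \left(-9 + \left(\left(-5\right) \left(- \frac{1}{3}\right) + \frac{3}{3^{2}}\right)\right) 12 = 7 \left(-9 + \left(\frac{5}{3} + \frac{3}{9}\right)\right) 12 = 7 \left(-9 + \left(\frac{5}{3} + 3 \cdot \frac{1}{9}\right)\right) 12 = 7 \left(-9 + \left(\frac{5}{3} + \frac{1}{3}\right)\right) 12 = 7 \left(-9 + 2\right) 12 = 7 \left(-7\right) 12 = \left(-49\right) 12 = -588$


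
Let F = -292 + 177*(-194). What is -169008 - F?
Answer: -134378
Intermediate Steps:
F = -34630 (F = -292 - 34338 = -34630)
-169008 - F = -169008 - 1*(-34630) = -169008 + 34630 = -134378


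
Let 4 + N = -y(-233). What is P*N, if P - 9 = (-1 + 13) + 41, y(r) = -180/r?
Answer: -68944/233 ≈ -295.90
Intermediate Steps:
N = -1112/233 (N = -4 - (-180)/(-233) = -4 - (-180)*(-1)/233 = -4 - 1*180/233 = -4 - 180/233 = -1112/233 ≈ -4.7725)
P = 62 (P = 9 + ((-1 + 13) + 41) = 9 + (12 + 41) = 9 + 53 = 62)
P*N = 62*(-1112/233) = -68944/233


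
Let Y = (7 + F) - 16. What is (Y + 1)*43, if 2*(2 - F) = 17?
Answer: -1247/2 ≈ -623.50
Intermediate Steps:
F = -13/2 (F = 2 - ½*17 = 2 - 17/2 = -13/2 ≈ -6.5000)
Y = -31/2 (Y = (7 - 13/2) - 16 = ½ - 16 = -31/2 ≈ -15.500)
(Y + 1)*43 = (-31/2 + 1)*43 = -29/2*43 = -1247/2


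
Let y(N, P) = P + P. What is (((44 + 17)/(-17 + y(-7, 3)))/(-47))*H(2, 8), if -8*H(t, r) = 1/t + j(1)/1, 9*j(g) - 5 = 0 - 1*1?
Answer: -1037/74448 ≈ -0.013929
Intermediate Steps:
y(N, P) = 2*P
j(g) = 4/9 (j(g) = 5/9 + (0 - 1*1)/9 = 5/9 + (0 - 1)/9 = 5/9 + (⅑)*(-1) = 5/9 - ⅑ = 4/9)
H(t, r) = -1/18 - 1/(8*t) (H(t, r) = -(1/t + (4/9)/1)/8 = -(1/t + (4/9)*1)/8 = -(1/t + 4/9)/8 = -(4/9 + 1/t)/8 = -1/18 - 1/(8*t))
(((44 + 17)/(-17 + y(-7, 3)))/(-47))*H(2, 8) = (((44 + 17)/(-17 + 2*3))/(-47))*((1/72)*(-9 - 4*2)/2) = ((61/(-17 + 6))*(-1/47))*((1/72)*(½)*(-9 - 8)) = ((61/(-11))*(-1/47))*((1/72)*(½)*(-17)) = ((61*(-1/11))*(-1/47))*(-17/144) = -61/11*(-1/47)*(-17/144) = (61/517)*(-17/144) = -1037/74448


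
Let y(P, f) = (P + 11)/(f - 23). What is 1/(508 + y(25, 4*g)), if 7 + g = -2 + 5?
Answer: 13/6592 ≈ 0.0019721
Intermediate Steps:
g = -4 (g = -7 + (-2 + 5) = -7 + 3 = -4)
y(P, f) = (11 + P)/(-23 + f)
1/(508 + y(25, 4*g)) = 1/(508 + (11 + 25)/(-23 + 4*(-4))) = 1/(508 + 36/(-23 - 16)) = 1/(508 + 36/(-39)) = 1/(508 - 1/39*36) = 1/(508 - 12/13) = 1/(6592/13) = 13/6592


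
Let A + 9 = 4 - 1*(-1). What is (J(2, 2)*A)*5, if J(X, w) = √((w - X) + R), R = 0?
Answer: 0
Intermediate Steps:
J(X, w) = √(w - X) (J(X, w) = √((w - X) + 0) = √(w - X))
A = -4 (A = -9 + (4 - 1*(-1)) = -9 + (4 + 1) = -9 + 5 = -4)
(J(2, 2)*A)*5 = (√(2 - 1*2)*(-4))*5 = (√(2 - 2)*(-4))*5 = (√0*(-4))*5 = (0*(-4))*5 = 0*5 = 0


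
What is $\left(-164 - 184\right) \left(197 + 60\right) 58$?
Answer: $-5187288$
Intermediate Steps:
$\left(-164 - 184\right) \left(197 + 60\right) 58 = \left(-348\right) 257 \cdot 58 = \left(-89436\right) 58 = -5187288$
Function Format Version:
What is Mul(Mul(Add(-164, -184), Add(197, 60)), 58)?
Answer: -5187288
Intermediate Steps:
Mul(Mul(Add(-164, -184), Add(197, 60)), 58) = Mul(Mul(-348, 257), 58) = Mul(-89436, 58) = -5187288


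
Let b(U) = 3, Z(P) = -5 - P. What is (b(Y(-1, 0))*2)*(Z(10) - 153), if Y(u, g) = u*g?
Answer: -1008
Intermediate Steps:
Y(u, g) = g*u
(b(Y(-1, 0))*2)*(Z(10) - 153) = (3*2)*((-5 - 1*10) - 153) = 6*((-5 - 10) - 153) = 6*(-15 - 153) = 6*(-168) = -1008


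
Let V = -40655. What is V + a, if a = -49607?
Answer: -90262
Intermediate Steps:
V + a = -40655 - 49607 = -90262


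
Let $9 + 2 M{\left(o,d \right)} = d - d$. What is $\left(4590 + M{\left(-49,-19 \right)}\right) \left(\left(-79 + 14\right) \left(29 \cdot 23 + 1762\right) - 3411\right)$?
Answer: $-739622808$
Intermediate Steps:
$M{\left(o,d \right)} = - \frac{9}{2}$ ($M{\left(o,d \right)} = - \frac{9}{2} + \frac{d - d}{2} = - \frac{9}{2} + \frac{1}{2} \cdot 0 = - \frac{9}{2} + 0 = - \frac{9}{2}$)
$\left(4590 + M{\left(-49,-19 \right)}\right) \left(\left(-79 + 14\right) \left(29 \cdot 23 + 1762\right) - 3411\right) = \left(4590 - \frac{9}{2}\right) \left(\left(-79 + 14\right) \left(29 \cdot 23 + 1762\right) - 3411\right) = \frac{9171 \left(- 65 \left(667 + 1762\right) - 3411\right)}{2} = \frac{9171 \left(\left(-65\right) 2429 - 3411\right)}{2} = \frac{9171 \left(-157885 - 3411\right)}{2} = \frac{9171}{2} \left(-161296\right) = -739622808$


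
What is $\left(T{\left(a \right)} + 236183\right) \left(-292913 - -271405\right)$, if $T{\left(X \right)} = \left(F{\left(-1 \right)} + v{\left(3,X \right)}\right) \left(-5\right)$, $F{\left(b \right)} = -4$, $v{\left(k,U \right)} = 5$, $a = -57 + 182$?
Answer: $-5079716424$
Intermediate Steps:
$a = 125$
$T{\left(X \right)} = -5$ ($T{\left(X \right)} = \left(-4 + 5\right) \left(-5\right) = 1 \left(-5\right) = -5$)
$\left(T{\left(a \right)} + 236183\right) \left(-292913 - -271405\right) = \left(-5 + 236183\right) \left(-292913 - -271405\right) = 236178 \left(-292913 + 271405\right) = 236178 \left(-21508\right) = -5079716424$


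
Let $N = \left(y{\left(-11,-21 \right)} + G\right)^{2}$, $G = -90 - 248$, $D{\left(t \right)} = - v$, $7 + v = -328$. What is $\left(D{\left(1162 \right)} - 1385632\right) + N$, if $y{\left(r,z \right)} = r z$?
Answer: $-1373848$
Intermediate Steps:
$v = -335$ ($v = -7 - 328 = -335$)
$D{\left(t \right)} = 335$ ($D{\left(t \right)} = \left(-1\right) \left(-335\right) = 335$)
$G = -338$ ($G = -90 - 248 = -338$)
$N = 11449$ ($N = \left(\left(-11\right) \left(-21\right) - 338\right)^{2} = \left(231 - 338\right)^{2} = \left(-107\right)^{2} = 11449$)
$\left(D{\left(1162 \right)} - 1385632\right) + N = \left(335 - 1385632\right) + 11449 = -1385297 + 11449 = -1373848$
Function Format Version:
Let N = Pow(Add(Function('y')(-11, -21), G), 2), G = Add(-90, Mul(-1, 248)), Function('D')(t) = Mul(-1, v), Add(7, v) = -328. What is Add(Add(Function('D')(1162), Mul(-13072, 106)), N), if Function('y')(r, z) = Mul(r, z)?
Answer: -1373848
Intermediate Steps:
v = -335 (v = Add(-7, -328) = -335)
Function('D')(t) = 335 (Function('D')(t) = Mul(-1, -335) = 335)
G = -338 (G = Add(-90, -248) = -338)
N = 11449 (N = Pow(Add(Mul(-11, -21), -338), 2) = Pow(Add(231, -338), 2) = Pow(-107, 2) = 11449)
Add(Add(Function('D')(1162), Mul(-13072, 106)), N) = Add(Add(335, Mul(-13072, 106)), 11449) = Add(Add(335, -1385632), 11449) = Add(-1385297, 11449) = -1373848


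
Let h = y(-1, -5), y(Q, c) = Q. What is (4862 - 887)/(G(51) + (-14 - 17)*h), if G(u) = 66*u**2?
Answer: 3975/171697 ≈ 0.023151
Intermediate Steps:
h = -1
(4862 - 887)/(G(51) + (-14 - 17)*h) = (4862 - 887)/(66*51**2 + (-14 - 17)*(-1)) = 3975/(66*2601 - 31*(-1)) = 3975/(171666 + 31) = 3975/171697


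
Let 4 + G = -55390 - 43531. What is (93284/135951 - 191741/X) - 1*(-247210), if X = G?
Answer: 1108250295429047/4482984225 ≈ 2.4721e+5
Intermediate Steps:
G = -98925 (G = -4 + (-55390 - 43531) = -4 - 98921 = -98925)
X = -98925
(93284/135951 - 191741/X) - 1*(-247210) = (93284/135951 - 191741/(-98925)) - 1*(-247210) = (93284*(1/135951) - 191741*(-1/98925)) + 247210 = (93284/135951 + 191741/98925) + 247210 = 11765166797/4482984225 + 247210 = 1108250295429047/4482984225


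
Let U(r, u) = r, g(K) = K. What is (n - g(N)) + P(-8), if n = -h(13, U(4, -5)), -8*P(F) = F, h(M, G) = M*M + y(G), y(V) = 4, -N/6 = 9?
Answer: -118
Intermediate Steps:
N = -54 (N = -6*9 = -54)
h(M, G) = 4 + M² (h(M, G) = M*M + 4 = M² + 4 = 4 + M²)
P(F) = -F/8
n = -173 (n = -(4 + 13²) = -(4 + 169) = -1*173 = -173)
(n - g(N)) + P(-8) = (-173 - 1*(-54)) - ⅛*(-8) = (-173 + 54) + 1 = -119 + 1 = -118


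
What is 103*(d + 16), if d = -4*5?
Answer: -412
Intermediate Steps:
d = -20
103*(d + 16) = 103*(-20 + 16) = 103*(-4) = -412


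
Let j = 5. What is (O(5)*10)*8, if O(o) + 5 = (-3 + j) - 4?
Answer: -560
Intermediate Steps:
O(o) = -7 (O(o) = -5 + ((-3 + 5) - 4) = -5 + (2 - 4) = -5 - 2 = -7)
(O(5)*10)*8 = -7*10*8 = -70*8 = -560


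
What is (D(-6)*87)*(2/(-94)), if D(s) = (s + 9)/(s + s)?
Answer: 87/188 ≈ 0.46277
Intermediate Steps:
D(s) = (9 + s)/(2*s) (D(s) = (9 + s)/((2*s)) = (9 + s)*(1/(2*s)) = (9 + s)/(2*s))
(D(-6)*87)*(2/(-94)) = (((1/2)*(9 - 6)/(-6))*87)*(2/(-94)) = (((1/2)*(-1/6)*3)*87)*(2*(-1/94)) = -1/4*87*(-1/47) = -87/4*(-1/47) = 87/188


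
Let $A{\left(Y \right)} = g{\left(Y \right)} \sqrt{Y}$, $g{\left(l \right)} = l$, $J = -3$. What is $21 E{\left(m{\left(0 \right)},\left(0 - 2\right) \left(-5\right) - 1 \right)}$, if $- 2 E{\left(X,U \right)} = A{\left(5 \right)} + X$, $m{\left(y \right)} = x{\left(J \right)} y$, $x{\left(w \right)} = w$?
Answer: $- \frac{105 \sqrt{5}}{2} \approx -117.39$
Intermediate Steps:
$m{\left(y \right)} = - 3 y$
$A{\left(Y \right)} = Y^{\frac{3}{2}}$ ($A{\left(Y \right)} = Y \sqrt{Y} = Y^{\frac{3}{2}}$)
$E{\left(X,U \right)} = - \frac{5 \sqrt{5}}{2} - \frac{X}{2}$ ($E{\left(X,U \right)} = - \frac{5^{\frac{3}{2}} + X}{2} = - \frac{5 \sqrt{5} + X}{2} = - \frac{X + 5 \sqrt{5}}{2} = - \frac{5 \sqrt{5}}{2} - \frac{X}{2}$)
$21 E{\left(m{\left(0 \right)},\left(0 - 2\right) \left(-5\right) - 1 \right)} = 21 \left(- \frac{5 \sqrt{5}}{2} - \frac{\left(-3\right) 0}{2}\right) = 21 \left(- \frac{5 \sqrt{5}}{2} - 0\right) = 21 \left(- \frac{5 \sqrt{5}}{2} + 0\right) = 21 \left(- \frac{5 \sqrt{5}}{2}\right) = - \frac{105 \sqrt{5}}{2}$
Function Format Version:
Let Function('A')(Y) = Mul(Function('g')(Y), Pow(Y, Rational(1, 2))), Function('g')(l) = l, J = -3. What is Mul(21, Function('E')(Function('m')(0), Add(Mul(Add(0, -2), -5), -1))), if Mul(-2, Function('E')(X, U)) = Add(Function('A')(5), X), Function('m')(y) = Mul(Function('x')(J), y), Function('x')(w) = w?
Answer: Mul(Rational(-105, 2), Pow(5, Rational(1, 2))) ≈ -117.39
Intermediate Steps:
Function('m')(y) = Mul(-3, y)
Function('A')(Y) = Pow(Y, Rational(3, 2)) (Function('A')(Y) = Mul(Y, Pow(Y, Rational(1, 2))) = Pow(Y, Rational(3, 2)))
Function('E')(X, U) = Add(Mul(Rational(-5, 2), Pow(5, Rational(1, 2))), Mul(Rational(-1, 2), X)) (Function('E')(X, U) = Mul(Rational(-1, 2), Add(Pow(5, Rational(3, 2)), X)) = Mul(Rational(-1, 2), Add(Mul(5, Pow(5, Rational(1, 2))), X)) = Mul(Rational(-1, 2), Add(X, Mul(5, Pow(5, Rational(1, 2))))) = Add(Mul(Rational(-5, 2), Pow(5, Rational(1, 2))), Mul(Rational(-1, 2), X)))
Mul(21, Function('E')(Function('m')(0), Add(Mul(Add(0, -2), -5), -1))) = Mul(21, Add(Mul(Rational(-5, 2), Pow(5, Rational(1, 2))), Mul(Rational(-1, 2), Mul(-3, 0)))) = Mul(21, Add(Mul(Rational(-5, 2), Pow(5, Rational(1, 2))), Mul(Rational(-1, 2), 0))) = Mul(21, Add(Mul(Rational(-5, 2), Pow(5, Rational(1, 2))), 0)) = Mul(21, Mul(Rational(-5, 2), Pow(5, Rational(1, 2)))) = Mul(Rational(-105, 2), Pow(5, Rational(1, 2)))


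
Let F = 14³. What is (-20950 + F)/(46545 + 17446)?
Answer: -18206/63991 ≈ -0.28451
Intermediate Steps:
F = 2744
(-20950 + F)/(46545 + 17446) = (-20950 + 2744)/(46545 + 17446) = -18206/63991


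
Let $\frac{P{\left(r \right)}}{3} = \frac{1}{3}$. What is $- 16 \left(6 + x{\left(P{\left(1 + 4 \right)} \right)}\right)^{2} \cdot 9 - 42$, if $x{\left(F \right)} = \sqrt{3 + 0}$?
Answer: $-5658 - 1728 \sqrt{3} \approx -8651.0$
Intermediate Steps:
$P{\left(r \right)} = 1$ ($P{\left(r \right)} = \frac{3}{3} = 3 \cdot \frac{1}{3} = 1$)
$x{\left(F \right)} = \sqrt{3}$
$- 16 \left(6 + x{\left(P{\left(1 + 4 \right)} \right)}\right)^{2} \cdot 9 - 42 = - 16 \left(6 + \sqrt{3}\right)^{2} \cdot 9 - 42 = - 16 \cdot 9 \left(6 + \sqrt{3}\right)^{2} - 42 = - 144 \left(6 + \sqrt{3}\right)^{2} - 42 = -42 - 144 \left(6 + \sqrt{3}\right)^{2}$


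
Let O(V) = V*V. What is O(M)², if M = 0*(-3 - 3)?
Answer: 0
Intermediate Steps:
M = 0 (M = 0*(-6) = 0)
O(V) = V²
O(M)² = (0²)² = 0² = 0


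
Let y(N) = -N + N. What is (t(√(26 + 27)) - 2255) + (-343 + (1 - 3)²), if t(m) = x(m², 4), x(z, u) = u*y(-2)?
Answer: -2594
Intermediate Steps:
y(N) = 0
x(z, u) = 0 (x(z, u) = u*0 = 0)
t(m) = 0
(t(√(26 + 27)) - 2255) + (-343 + (1 - 3)²) = (0 - 2255) + (-343 + (1 - 3)²) = -2255 + (-343 + (-2)²) = -2255 + (-343 + 4) = -2255 - 339 = -2594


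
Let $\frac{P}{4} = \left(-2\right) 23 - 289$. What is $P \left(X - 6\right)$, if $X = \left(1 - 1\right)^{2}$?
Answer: $8040$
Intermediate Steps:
$X = 0$ ($X = 0^{2} = 0$)
$P = -1340$ ($P = 4 \left(\left(-2\right) 23 - 289\right) = 4 \left(-46 - 289\right) = 4 \left(-335\right) = -1340$)
$P \left(X - 6\right) = - 1340 \left(0 - 6\right) = \left(-1340\right) \left(-6\right) = 8040$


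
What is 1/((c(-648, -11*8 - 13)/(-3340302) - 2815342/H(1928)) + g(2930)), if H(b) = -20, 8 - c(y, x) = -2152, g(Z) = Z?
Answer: 5567170/799986180607 ≈ 6.9591e-6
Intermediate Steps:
c(y, x) = 2160 (c(y, x) = 8 - 1*(-2152) = 8 + 2152 = 2160)
1/((c(-648, -11*8 - 13)/(-3340302) - 2815342/H(1928)) + g(2930)) = 1/((2160/(-3340302) - 2815342/(-20)) + 2930) = 1/((2160*(-1/3340302) - 2815342*(-1/20)) + 2930) = 1/((-360/556717 + 1407671/10) + 2930) = 1/(783674372507/5567170 + 2930) = 1/(799986180607/5567170) = 5567170/799986180607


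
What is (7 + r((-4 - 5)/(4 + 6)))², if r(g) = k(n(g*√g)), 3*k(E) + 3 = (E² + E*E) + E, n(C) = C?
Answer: 7580799/250000 - 24813*I*√10/25000 ≈ 30.323 - 3.1386*I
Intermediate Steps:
k(E) = -1 + E/3 + 2*E²/3 (k(E) = -1 + ((E² + E*E) + E)/3 = -1 + ((E² + E²) + E)/3 = -1 + (2*E² + E)/3 = -1 + (E + 2*E²)/3 = -1 + (E/3 + 2*E²/3) = -1 + E/3 + 2*E²/3)
r(g) = -1 + g^(3/2)/3 + 2*g³/3 (r(g) = -1 + (g*√g)/3 + 2*(g*√g)²/3 = -1 + g^(3/2)/3 + 2*(g^(3/2))²/3 = -1 + g^(3/2)/3 + 2*g³/3)
(7 + r((-4 - 5)/(4 + 6)))² = (7 + (-1 + ((-4 - 5)/(4 + 6))^(3/2)/3 + 2*((-4 - 5)/(4 + 6))³/3))² = (7 + (-1 + (-9/10)^(3/2)/3 + 2*(-9/10)³/3))² = (7 + (-1 + (-27*I*√10/100)/3 + (⅔)*(-729/1000)))² = (7 + (-1 - 9*I*√10/100 - 243/500))² = (7 + (-743/500 - 9*I*√10/100))² = (2757/500 - 9*I*√10/100)²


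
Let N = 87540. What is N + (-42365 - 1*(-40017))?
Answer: 85192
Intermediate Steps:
N + (-42365 - 1*(-40017)) = 87540 + (-42365 - 1*(-40017)) = 87540 + (-42365 + 40017) = 87540 - 2348 = 85192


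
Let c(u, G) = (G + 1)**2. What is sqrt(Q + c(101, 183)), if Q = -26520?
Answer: 2*sqrt(1834) ≈ 85.650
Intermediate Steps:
c(u, G) = (1 + G)**2
sqrt(Q + c(101, 183)) = sqrt(-26520 + (1 + 183)**2) = sqrt(-26520 + 184**2) = sqrt(-26520 + 33856) = sqrt(7336) = 2*sqrt(1834)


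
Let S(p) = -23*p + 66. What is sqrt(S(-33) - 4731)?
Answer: 3*I*sqrt(434) ≈ 62.498*I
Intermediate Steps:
S(p) = 66 - 23*p
sqrt(S(-33) - 4731) = sqrt((66 - 23*(-33)) - 4731) = sqrt((66 + 759) - 4731) = sqrt(825 - 4731) = sqrt(-3906) = 3*I*sqrt(434)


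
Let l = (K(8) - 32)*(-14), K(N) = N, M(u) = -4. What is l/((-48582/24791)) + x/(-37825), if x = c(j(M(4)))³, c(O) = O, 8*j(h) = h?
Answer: -420098361503/2450152200 ≈ -171.46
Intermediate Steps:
j(h) = h/8
l = 336 (l = (8 - 32)*(-14) = -24*(-14) = 336)
x = -⅛ (x = ((⅛)*(-4))³ = (-½)³ = -⅛ ≈ -0.12500)
l/((-48582/24791)) + x/(-37825) = 336/((-48582/24791)) - ⅛/(-37825) = 336/((-48582*1/24791)) - ⅛*(-1/37825) = 336/(-48582/24791) + 1/302600 = 336*(-24791/48582) + 1/302600 = -1388296/8097 + 1/302600 = -420098361503/2450152200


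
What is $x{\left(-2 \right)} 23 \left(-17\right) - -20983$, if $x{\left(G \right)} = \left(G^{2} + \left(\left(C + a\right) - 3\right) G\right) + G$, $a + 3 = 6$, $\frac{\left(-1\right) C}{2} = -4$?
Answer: $26457$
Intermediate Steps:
$C = 8$ ($C = \left(-2\right) \left(-4\right) = 8$)
$a = 3$ ($a = -3 + 6 = 3$)
$x{\left(G \right)} = G^{2} + 9 G$ ($x{\left(G \right)} = \left(G^{2} + \left(\left(8 + 3\right) - 3\right) G\right) + G = \left(G^{2} + \left(11 - 3\right) G\right) + G = \left(G^{2} + 8 G\right) + G = G^{2} + 9 G$)
$x{\left(-2 \right)} 23 \left(-17\right) - -20983 = - 2 \left(9 - 2\right) 23 \left(-17\right) - -20983 = \left(-2\right) 7 \cdot 23 \left(-17\right) + 20983 = \left(-14\right) 23 \left(-17\right) + 20983 = \left(-322\right) \left(-17\right) + 20983 = 5474 + 20983 = 26457$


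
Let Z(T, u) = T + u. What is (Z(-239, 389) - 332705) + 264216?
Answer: -68339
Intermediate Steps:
(Z(-239, 389) - 332705) + 264216 = ((-239 + 389) - 332705) + 264216 = (150 - 332705) + 264216 = -332555 + 264216 = -68339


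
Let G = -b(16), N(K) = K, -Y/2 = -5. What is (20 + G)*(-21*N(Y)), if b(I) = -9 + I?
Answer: -2730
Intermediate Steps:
Y = 10 (Y = -2*(-5) = 10)
G = -7 (G = -(-9 + 16) = -1*7 = -7)
(20 + G)*(-21*N(Y)) = (20 - 7)*(-21*10) = 13*(-210) = -2730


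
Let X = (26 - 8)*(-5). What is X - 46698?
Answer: -46788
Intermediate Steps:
X = -90 (X = 18*(-5) = -90)
X - 46698 = -90 - 46698 = -46788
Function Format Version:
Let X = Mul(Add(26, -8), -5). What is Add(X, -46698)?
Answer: -46788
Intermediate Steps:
X = -90 (X = Mul(18, -5) = -90)
Add(X, -46698) = Add(-90, -46698) = -46788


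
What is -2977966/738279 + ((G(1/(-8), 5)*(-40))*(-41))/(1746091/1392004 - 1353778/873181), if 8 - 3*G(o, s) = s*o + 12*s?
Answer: 8400400346897446643818/88546945201910613 ≈ 94870.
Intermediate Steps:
G(o, s) = 8/3 - 4*s - o*s/3 (G(o, s) = 8/3 - (s*o + 12*s)/3 = 8/3 - (o*s + 12*s)/3 = 8/3 - (12*s + o*s)/3 = 8/3 + (-4*s - o*s/3) = 8/3 - 4*s - o*s/3)
-2977966/738279 + ((G(1/(-8), 5)*(-40))*(-41))/(1746091/1392004 - 1353778/873181) = -2977966/738279 + (((8/3 - 4*5 - ⅓*5/(-8))*(-40))*(-41))/(1746091/1392004 - 1353778/873181) = -2977966*1/738279 + (((8/3 - 20 - ⅓*(-⅛)*5)*(-40))*(-41))/(1746091*(1/1392004) - 1353778*1/873181) = -2977966/738279 + (((8/3 - 20 + 5/24)*(-40))*(-41))/(1746091/1392004 - 1353778/873181) = -2977966/738279 + (-137/8*(-40)*(-41))/(-359810905641/1215471444724) = -2977966/738279 + (685*(-41))*(-1215471444724/359810905641) = -2977966/738279 - 28085*(-1215471444724/359810905641) = -2977966/738279 + 34136515525073540/359810905641 = 8400400346897446643818/88546945201910613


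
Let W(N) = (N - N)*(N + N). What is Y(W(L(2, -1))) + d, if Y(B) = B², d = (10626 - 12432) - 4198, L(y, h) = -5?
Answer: -6004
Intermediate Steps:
d = -6004 (d = -1806 - 4198 = -6004)
W(N) = 0 (W(N) = 0*(2*N) = 0)
Y(W(L(2, -1))) + d = 0² - 6004 = 0 - 6004 = -6004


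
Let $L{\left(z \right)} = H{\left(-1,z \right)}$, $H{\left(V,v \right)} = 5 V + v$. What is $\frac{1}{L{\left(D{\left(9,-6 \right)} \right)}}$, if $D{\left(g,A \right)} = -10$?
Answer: $- \frac{1}{15} \approx -0.066667$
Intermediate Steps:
$H{\left(V,v \right)} = v + 5 V$
$L{\left(z \right)} = -5 + z$ ($L{\left(z \right)} = z + 5 \left(-1\right) = z - 5 = -5 + z$)
$\frac{1}{L{\left(D{\left(9,-6 \right)} \right)}} = \frac{1}{-5 - 10} = \frac{1}{-15} = - \frac{1}{15}$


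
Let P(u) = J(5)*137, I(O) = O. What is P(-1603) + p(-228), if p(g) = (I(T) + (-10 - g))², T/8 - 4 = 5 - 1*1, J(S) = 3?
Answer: 79935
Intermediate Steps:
T = 64 (T = 32 + 8*(5 - 1*1) = 32 + 8*(5 - 1) = 32 + 8*4 = 32 + 32 = 64)
P(u) = 411 (P(u) = 3*137 = 411)
p(g) = (54 - g)² (p(g) = (64 + (-10 - g))² = (54 - g)²)
P(-1603) + p(-228) = 411 + (-54 - 228)² = 411 + (-282)² = 411 + 79524 = 79935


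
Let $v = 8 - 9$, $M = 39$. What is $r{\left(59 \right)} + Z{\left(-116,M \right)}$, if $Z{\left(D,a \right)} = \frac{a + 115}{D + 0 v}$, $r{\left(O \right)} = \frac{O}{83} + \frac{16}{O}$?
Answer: $- \frac{98147}{284026} \approx -0.34556$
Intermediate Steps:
$r{\left(O \right)} = \frac{16}{O} + \frac{O}{83}$ ($r{\left(O \right)} = O \frac{1}{83} + \frac{16}{O} = \frac{O}{83} + \frac{16}{O} = \frac{16}{O} + \frac{O}{83}$)
$v = -1$ ($v = 8 - 9 = -1$)
$Z{\left(D,a \right)} = \frac{115 + a}{D}$ ($Z{\left(D,a \right)} = \frac{a + 115}{D + 0 \left(-1\right)} = \frac{115 + a}{D + 0} = \frac{115 + a}{D}$)
$r{\left(59 \right)} + Z{\left(-116,M \right)} = \left(\frac{16}{59} + \frac{1}{83} \cdot 59\right) + \frac{115 + 39}{-116} = \left(16 \cdot \frac{1}{59} + \frac{59}{83}\right) - \frac{77}{58} = \left(\frac{16}{59} + \frac{59}{83}\right) - \frac{77}{58} = \frac{4809}{4897} - \frac{77}{58} = - \frac{98147}{284026}$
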